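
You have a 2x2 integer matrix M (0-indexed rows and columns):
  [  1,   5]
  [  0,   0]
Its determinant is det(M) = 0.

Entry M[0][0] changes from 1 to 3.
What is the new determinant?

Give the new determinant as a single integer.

det is linear in row 0: changing M[0][0] by delta changes det by delta * cofactor(0,0).
Cofactor C_00 = (-1)^(0+0) * minor(0,0) = 0
Entry delta = 3 - 1 = 2
Det delta = 2 * 0 = 0
New det = 0 + 0 = 0

Answer: 0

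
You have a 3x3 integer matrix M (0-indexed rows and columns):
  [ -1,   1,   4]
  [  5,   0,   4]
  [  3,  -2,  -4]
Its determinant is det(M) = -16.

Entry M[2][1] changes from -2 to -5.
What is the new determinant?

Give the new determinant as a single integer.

Answer: -88

Derivation:
det is linear in row 2: changing M[2][1] by delta changes det by delta * cofactor(2,1).
Cofactor C_21 = (-1)^(2+1) * minor(2,1) = 24
Entry delta = -5 - -2 = -3
Det delta = -3 * 24 = -72
New det = -16 + -72 = -88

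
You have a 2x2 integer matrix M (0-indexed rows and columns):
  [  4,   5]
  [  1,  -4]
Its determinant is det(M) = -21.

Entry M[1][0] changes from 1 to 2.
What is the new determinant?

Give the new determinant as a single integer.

Answer: -26

Derivation:
det is linear in row 1: changing M[1][0] by delta changes det by delta * cofactor(1,0).
Cofactor C_10 = (-1)^(1+0) * minor(1,0) = -5
Entry delta = 2 - 1 = 1
Det delta = 1 * -5 = -5
New det = -21 + -5 = -26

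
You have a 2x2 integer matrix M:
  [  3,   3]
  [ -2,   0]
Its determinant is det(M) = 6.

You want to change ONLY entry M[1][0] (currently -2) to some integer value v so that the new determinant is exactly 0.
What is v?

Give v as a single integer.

Answer: 0

Derivation:
det is linear in entry M[1][0]: det = old_det + (v - -2) * C_10
Cofactor C_10 = -3
Want det = 0: 6 + (v - -2) * -3 = 0
  (v - -2) = -6 / -3 = 2
  v = -2 + (2) = 0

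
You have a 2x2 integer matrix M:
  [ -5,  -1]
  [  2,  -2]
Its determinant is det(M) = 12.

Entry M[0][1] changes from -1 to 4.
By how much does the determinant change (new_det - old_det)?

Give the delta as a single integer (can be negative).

Answer: -10

Derivation:
Cofactor C_01 = -2
Entry delta = 4 - -1 = 5
Det delta = entry_delta * cofactor = 5 * -2 = -10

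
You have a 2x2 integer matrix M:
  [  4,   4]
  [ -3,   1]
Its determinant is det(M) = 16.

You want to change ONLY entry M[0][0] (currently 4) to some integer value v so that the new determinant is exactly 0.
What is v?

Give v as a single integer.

Answer: -12

Derivation:
det is linear in entry M[0][0]: det = old_det + (v - 4) * C_00
Cofactor C_00 = 1
Want det = 0: 16 + (v - 4) * 1 = 0
  (v - 4) = -16 / 1 = -16
  v = 4 + (-16) = -12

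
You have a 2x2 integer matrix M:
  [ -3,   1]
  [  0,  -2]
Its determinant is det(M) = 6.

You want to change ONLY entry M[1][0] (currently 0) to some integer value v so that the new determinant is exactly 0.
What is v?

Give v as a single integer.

det is linear in entry M[1][0]: det = old_det + (v - 0) * C_10
Cofactor C_10 = -1
Want det = 0: 6 + (v - 0) * -1 = 0
  (v - 0) = -6 / -1 = 6
  v = 0 + (6) = 6

Answer: 6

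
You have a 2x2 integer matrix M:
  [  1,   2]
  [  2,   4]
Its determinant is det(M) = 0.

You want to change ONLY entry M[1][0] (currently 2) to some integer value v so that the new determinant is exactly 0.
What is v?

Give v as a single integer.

Answer: 2

Derivation:
det is linear in entry M[1][0]: det = old_det + (v - 2) * C_10
Cofactor C_10 = -2
Want det = 0: 0 + (v - 2) * -2 = 0
  (v - 2) = 0 / -2 = 0
  v = 2 + (0) = 2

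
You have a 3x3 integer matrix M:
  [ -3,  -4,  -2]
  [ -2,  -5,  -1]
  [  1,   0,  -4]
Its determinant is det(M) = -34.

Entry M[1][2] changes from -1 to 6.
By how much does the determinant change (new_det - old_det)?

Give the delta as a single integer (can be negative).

Cofactor C_12 = -4
Entry delta = 6 - -1 = 7
Det delta = entry_delta * cofactor = 7 * -4 = -28

Answer: -28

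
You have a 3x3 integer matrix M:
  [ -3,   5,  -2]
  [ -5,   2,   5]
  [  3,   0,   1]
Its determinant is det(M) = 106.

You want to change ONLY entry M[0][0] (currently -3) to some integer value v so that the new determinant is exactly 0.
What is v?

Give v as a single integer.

Answer: -56

Derivation:
det is linear in entry M[0][0]: det = old_det + (v - -3) * C_00
Cofactor C_00 = 2
Want det = 0: 106 + (v - -3) * 2 = 0
  (v - -3) = -106 / 2 = -53
  v = -3 + (-53) = -56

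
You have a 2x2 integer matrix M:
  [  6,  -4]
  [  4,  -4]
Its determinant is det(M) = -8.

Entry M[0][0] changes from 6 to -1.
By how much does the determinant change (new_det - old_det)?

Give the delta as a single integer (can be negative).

Cofactor C_00 = -4
Entry delta = -1 - 6 = -7
Det delta = entry_delta * cofactor = -7 * -4 = 28

Answer: 28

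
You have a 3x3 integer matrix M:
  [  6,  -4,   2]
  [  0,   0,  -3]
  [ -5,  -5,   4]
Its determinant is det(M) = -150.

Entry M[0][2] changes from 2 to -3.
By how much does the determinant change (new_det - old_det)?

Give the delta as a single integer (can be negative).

Cofactor C_02 = 0
Entry delta = -3 - 2 = -5
Det delta = entry_delta * cofactor = -5 * 0 = 0

Answer: 0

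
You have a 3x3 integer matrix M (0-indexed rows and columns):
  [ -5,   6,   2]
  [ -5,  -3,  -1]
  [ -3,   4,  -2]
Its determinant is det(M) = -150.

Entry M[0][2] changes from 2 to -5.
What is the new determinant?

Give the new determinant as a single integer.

det is linear in row 0: changing M[0][2] by delta changes det by delta * cofactor(0,2).
Cofactor C_02 = (-1)^(0+2) * minor(0,2) = -29
Entry delta = -5 - 2 = -7
Det delta = -7 * -29 = 203
New det = -150 + 203 = 53

Answer: 53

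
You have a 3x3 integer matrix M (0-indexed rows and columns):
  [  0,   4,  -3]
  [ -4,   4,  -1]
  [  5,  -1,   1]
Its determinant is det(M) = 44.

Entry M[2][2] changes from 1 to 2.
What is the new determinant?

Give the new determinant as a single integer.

Answer: 60

Derivation:
det is linear in row 2: changing M[2][2] by delta changes det by delta * cofactor(2,2).
Cofactor C_22 = (-1)^(2+2) * minor(2,2) = 16
Entry delta = 2 - 1 = 1
Det delta = 1 * 16 = 16
New det = 44 + 16 = 60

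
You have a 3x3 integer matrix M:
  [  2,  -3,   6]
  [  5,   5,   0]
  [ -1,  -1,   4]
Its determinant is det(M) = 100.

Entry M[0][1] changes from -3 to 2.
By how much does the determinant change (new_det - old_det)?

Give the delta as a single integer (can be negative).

Cofactor C_01 = -20
Entry delta = 2 - -3 = 5
Det delta = entry_delta * cofactor = 5 * -20 = -100

Answer: -100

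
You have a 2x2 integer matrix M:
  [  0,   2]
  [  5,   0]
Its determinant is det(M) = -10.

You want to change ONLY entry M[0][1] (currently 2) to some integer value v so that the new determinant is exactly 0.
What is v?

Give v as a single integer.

det is linear in entry M[0][1]: det = old_det + (v - 2) * C_01
Cofactor C_01 = -5
Want det = 0: -10 + (v - 2) * -5 = 0
  (v - 2) = 10 / -5 = -2
  v = 2 + (-2) = 0

Answer: 0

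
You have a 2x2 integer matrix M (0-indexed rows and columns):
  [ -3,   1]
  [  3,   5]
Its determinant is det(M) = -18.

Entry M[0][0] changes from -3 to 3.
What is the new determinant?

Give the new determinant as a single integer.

det is linear in row 0: changing M[0][0] by delta changes det by delta * cofactor(0,0).
Cofactor C_00 = (-1)^(0+0) * minor(0,0) = 5
Entry delta = 3 - -3 = 6
Det delta = 6 * 5 = 30
New det = -18 + 30 = 12

Answer: 12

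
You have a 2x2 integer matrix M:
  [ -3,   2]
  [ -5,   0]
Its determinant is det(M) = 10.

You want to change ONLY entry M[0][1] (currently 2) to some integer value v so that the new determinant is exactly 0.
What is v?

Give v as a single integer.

Answer: 0

Derivation:
det is linear in entry M[0][1]: det = old_det + (v - 2) * C_01
Cofactor C_01 = 5
Want det = 0: 10 + (v - 2) * 5 = 0
  (v - 2) = -10 / 5 = -2
  v = 2 + (-2) = 0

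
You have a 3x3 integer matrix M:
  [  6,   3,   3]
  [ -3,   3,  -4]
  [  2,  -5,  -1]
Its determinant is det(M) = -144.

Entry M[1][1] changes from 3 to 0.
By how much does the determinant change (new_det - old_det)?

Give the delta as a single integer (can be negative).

Cofactor C_11 = -12
Entry delta = 0 - 3 = -3
Det delta = entry_delta * cofactor = -3 * -12 = 36

Answer: 36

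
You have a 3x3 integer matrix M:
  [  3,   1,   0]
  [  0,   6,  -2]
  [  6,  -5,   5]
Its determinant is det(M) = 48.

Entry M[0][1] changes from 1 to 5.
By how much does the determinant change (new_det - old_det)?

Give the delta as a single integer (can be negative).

Cofactor C_01 = -12
Entry delta = 5 - 1 = 4
Det delta = entry_delta * cofactor = 4 * -12 = -48

Answer: -48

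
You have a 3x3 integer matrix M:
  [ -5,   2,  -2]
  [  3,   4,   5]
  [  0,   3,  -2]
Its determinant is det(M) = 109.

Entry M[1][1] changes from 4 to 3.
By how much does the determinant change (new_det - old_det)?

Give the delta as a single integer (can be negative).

Cofactor C_11 = 10
Entry delta = 3 - 4 = -1
Det delta = entry_delta * cofactor = -1 * 10 = -10

Answer: -10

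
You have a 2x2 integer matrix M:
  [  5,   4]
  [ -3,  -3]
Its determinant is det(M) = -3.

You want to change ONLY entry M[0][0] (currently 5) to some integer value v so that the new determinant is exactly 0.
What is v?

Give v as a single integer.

Answer: 4

Derivation:
det is linear in entry M[0][0]: det = old_det + (v - 5) * C_00
Cofactor C_00 = -3
Want det = 0: -3 + (v - 5) * -3 = 0
  (v - 5) = 3 / -3 = -1
  v = 5 + (-1) = 4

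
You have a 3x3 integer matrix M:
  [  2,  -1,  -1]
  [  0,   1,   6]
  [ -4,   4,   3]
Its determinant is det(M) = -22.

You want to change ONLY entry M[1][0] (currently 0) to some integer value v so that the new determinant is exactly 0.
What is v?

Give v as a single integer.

Answer: -22

Derivation:
det is linear in entry M[1][0]: det = old_det + (v - 0) * C_10
Cofactor C_10 = -1
Want det = 0: -22 + (v - 0) * -1 = 0
  (v - 0) = 22 / -1 = -22
  v = 0 + (-22) = -22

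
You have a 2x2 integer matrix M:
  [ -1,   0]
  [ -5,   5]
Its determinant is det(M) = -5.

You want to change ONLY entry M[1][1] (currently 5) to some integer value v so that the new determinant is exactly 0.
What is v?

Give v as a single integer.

Answer: 0

Derivation:
det is linear in entry M[1][1]: det = old_det + (v - 5) * C_11
Cofactor C_11 = -1
Want det = 0: -5 + (v - 5) * -1 = 0
  (v - 5) = 5 / -1 = -5
  v = 5 + (-5) = 0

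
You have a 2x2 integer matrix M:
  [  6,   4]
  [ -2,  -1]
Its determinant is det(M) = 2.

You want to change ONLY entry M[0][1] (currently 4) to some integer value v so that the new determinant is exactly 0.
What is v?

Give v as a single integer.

det is linear in entry M[0][1]: det = old_det + (v - 4) * C_01
Cofactor C_01 = 2
Want det = 0: 2 + (v - 4) * 2 = 0
  (v - 4) = -2 / 2 = -1
  v = 4 + (-1) = 3

Answer: 3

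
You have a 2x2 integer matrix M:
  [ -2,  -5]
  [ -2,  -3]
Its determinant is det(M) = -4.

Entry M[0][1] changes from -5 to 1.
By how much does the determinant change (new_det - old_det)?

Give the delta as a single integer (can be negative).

Answer: 12

Derivation:
Cofactor C_01 = 2
Entry delta = 1 - -5 = 6
Det delta = entry_delta * cofactor = 6 * 2 = 12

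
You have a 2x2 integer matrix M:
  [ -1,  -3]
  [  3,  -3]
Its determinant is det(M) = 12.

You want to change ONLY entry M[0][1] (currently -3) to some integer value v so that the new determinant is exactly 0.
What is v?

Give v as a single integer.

Answer: 1

Derivation:
det is linear in entry M[0][1]: det = old_det + (v - -3) * C_01
Cofactor C_01 = -3
Want det = 0: 12 + (v - -3) * -3 = 0
  (v - -3) = -12 / -3 = 4
  v = -3 + (4) = 1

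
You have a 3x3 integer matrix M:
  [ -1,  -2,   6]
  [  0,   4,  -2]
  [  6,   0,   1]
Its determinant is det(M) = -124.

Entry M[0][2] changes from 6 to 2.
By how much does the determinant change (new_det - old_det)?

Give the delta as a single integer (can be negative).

Answer: 96

Derivation:
Cofactor C_02 = -24
Entry delta = 2 - 6 = -4
Det delta = entry_delta * cofactor = -4 * -24 = 96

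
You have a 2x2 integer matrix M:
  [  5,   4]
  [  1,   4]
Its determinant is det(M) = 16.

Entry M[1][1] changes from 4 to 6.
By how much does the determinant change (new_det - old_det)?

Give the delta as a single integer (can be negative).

Cofactor C_11 = 5
Entry delta = 6 - 4 = 2
Det delta = entry_delta * cofactor = 2 * 5 = 10

Answer: 10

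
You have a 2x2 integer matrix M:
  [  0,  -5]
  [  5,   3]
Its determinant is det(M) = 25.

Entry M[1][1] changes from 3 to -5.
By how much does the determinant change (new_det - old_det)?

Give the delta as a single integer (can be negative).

Answer: 0

Derivation:
Cofactor C_11 = 0
Entry delta = -5 - 3 = -8
Det delta = entry_delta * cofactor = -8 * 0 = 0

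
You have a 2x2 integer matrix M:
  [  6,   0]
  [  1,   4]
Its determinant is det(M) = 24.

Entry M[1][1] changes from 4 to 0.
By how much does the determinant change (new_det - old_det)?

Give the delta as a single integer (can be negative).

Cofactor C_11 = 6
Entry delta = 0 - 4 = -4
Det delta = entry_delta * cofactor = -4 * 6 = -24

Answer: -24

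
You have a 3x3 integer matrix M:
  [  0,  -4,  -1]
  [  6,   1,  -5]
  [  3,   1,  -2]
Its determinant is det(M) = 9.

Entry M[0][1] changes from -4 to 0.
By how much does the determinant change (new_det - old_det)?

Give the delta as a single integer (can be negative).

Cofactor C_01 = -3
Entry delta = 0 - -4 = 4
Det delta = entry_delta * cofactor = 4 * -3 = -12

Answer: -12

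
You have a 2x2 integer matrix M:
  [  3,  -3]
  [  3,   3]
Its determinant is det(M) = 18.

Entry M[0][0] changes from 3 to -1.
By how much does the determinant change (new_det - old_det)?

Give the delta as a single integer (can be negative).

Answer: -12

Derivation:
Cofactor C_00 = 3
Entry delta = -1 - 3 = -4
Det delta = entry_delta * cofactor = -4 * 3 = -12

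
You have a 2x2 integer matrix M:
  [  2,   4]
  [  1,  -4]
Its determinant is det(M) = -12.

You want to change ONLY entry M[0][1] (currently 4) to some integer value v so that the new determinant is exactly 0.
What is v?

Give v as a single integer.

Answer: -8

Derivation:
det is linear in entry M[0][1]: det = old_det + (v - 4) * C_01
Cofactor C_01 = -1
Want det = 0: -12 + (v - 4) * -1 = 0
  (v - 4) = 12 / -1 = -12
  v = 4 + (-12) = -8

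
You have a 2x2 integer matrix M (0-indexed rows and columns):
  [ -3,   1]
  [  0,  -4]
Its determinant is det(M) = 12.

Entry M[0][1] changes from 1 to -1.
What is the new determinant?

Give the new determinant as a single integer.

Answer: 12

Derivation:
det is linear in row 0: changing M[0][1] by delta changes det by delta * cofactor(0,1).
Cofactor C_01 = (-1)^(0+1) * minor(0,1) = 0
Entry delta = -1 - 1 = -2
Det delta = -2 * 0 = 0
New det = 12 + 0 = 12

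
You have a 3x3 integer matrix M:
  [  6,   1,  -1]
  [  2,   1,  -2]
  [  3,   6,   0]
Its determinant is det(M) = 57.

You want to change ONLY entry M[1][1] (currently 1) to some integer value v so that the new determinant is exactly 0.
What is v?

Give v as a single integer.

det is linear in entry M[1][1]: det = old_det + (v - 1) * C_11
Cofactor C_11 = 3
Want det = 0: 57 + (v - 1) * 3 = 0
  (v - 1) = -57 / 3 = -19
  v = 1 + (-19) = -18

Answer: -18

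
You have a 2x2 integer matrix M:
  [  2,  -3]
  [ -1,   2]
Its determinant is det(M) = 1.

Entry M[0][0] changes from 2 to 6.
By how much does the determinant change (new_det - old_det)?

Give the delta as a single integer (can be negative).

Cofactor C_00 = 2
Entry delta = 6 - 2 = 4
Det delta = entry_delta * cofactor = 4 * 2 = 8

Answer: 8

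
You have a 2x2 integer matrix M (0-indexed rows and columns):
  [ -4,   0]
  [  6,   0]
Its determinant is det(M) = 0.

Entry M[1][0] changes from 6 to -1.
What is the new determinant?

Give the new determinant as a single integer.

Answer: 0

Derivation:
det is linear in row 1: changing M[1][0] by delta changes det by delta * cofactor(1,0).
Cofactor C_10 = (-1)^(1+0) * minor(1,0) = 0
Entry delta = -1 - 6 = -7
Det delta = -7 * 0 = 0
New det = 0 + 0 = 0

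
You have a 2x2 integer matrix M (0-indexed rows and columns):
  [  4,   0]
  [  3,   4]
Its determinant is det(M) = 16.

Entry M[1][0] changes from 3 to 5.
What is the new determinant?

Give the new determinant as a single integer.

Answer: 16

Derivation:
det is linear in row 1: changing M[1][0] by delta changes det by delta * cofactor(1,0).
Cofactor C_10 = (-1)^(1+0) * minor(1,0) = 0
Entry delta = 5 - 3 = 2
Det delta = 2 * 0 = 0
New det = 16 + 0 = 16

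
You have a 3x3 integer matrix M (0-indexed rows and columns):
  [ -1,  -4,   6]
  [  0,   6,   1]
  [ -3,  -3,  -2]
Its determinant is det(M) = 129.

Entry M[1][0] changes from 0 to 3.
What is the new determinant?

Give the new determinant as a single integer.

Answer: 51

Derivation:
det is linear in row 1: changing M[1][0] by delta changes det by delta * cofactor(1,0).
Cofactor C_10 = (-1)^(1+0) * minor(1,0) = -26
Entry delta = 3 - 0 = 3
Det delta = 3 * -26 = -78
New det = 129 + -78 = 51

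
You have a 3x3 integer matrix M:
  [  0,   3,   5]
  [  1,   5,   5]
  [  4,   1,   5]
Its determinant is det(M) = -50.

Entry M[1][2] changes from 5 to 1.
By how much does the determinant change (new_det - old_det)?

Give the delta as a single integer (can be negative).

Cofactor C_12 = 12
Entry delta = 1 - 5 = -4
Det delta = entry_delta * cofactor = -4 * 12 = -48

Answer: -48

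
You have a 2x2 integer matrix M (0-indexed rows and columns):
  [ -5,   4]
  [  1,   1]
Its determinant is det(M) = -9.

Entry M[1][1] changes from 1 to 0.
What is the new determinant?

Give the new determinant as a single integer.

det is linear in row 1: changing M[1][1] by delta changes det by delta * cofactor(1,1).
Cofactor C_11 = (-1)^(1+1) * minor(1,1) = -5
Entry delta = 0 - 1 = -1
Det delta = -1 * -5 = 5
New det = -9 + 5 = -4

Answer: -4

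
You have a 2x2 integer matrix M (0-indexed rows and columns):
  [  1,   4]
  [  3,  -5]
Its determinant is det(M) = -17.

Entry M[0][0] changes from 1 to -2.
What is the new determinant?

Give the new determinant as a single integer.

det is linear in row 0: changing M[0][0] by delta changes det by delta * cofactor(0,0).
Cofactor C_00 = (-1)^(0+0) * minor(0,0) = -5
Entry delta = -2 - 1 = -3
Det delta = -3 * -5 = 15
New det = -17 + 15 = -2

Answer: -2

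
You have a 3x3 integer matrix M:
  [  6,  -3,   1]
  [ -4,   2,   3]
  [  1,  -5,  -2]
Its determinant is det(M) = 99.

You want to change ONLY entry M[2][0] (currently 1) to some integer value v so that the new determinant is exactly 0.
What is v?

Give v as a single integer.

Answer: 10

Derivation:
det is linear in entry M[2][0]: det = old_det + (v - 1) * C_20
Cofactor C_20 = -11
Want det = 0: 99 + (v - 1) * -11 = 0
  (v - 1) = -99 / -11 = 9
  v = 1 + (9) = 10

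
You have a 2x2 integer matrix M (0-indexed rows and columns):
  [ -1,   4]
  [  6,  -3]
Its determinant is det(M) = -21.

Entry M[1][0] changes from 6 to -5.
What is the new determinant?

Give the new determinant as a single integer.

det is linear in row 1: changing M[1][0] by delta changes det by delta * cofactor(1,0).
Cofactor C_10 = (-1)^(1+0) * minor(1,0) = -4
Entry delta = -5 - 6 = -11
Det delta = -11 * -4 = 44
New det = -21 + 44 = 23

Answer: 23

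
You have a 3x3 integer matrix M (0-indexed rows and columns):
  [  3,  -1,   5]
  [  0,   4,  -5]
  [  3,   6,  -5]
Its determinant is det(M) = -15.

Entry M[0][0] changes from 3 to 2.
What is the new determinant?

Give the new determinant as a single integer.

det is linear in row 0: changing M[0][0] by delta changes det by delta * cofactor(0,0).
Cofactor C_00 = (-1)^(0+0) * minor(0,0) = 10
Entry delta = 2 - 3 = -1
Det delta = -1 * 10 = -10
New det = -15 + -10 = -25

Answer: -25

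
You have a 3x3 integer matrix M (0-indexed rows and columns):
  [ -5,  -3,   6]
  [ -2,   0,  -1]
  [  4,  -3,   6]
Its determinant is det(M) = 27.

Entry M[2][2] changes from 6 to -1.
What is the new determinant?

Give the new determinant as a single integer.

det is linear in row 2: changing M[2][2] by delta changes det by delta * cofactor(2,2).
Cofactor C_22 = (-1)^(2+2) * minor(2,2) = -6
Entry delta = -1 - 6 = -7
Det delta = -7 * -6 = 42
New det = 27 + 42 = 69

Answer: 69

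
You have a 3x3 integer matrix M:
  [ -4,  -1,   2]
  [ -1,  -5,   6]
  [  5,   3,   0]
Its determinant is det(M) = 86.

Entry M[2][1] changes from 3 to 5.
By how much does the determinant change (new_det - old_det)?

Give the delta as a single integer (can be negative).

Answer: 44

Derivation:
Cofactor C_21 = 22
Entry delta = 5 - 3 = 2
Det delta = entry_delta * cofactor = 2 * 22 = 44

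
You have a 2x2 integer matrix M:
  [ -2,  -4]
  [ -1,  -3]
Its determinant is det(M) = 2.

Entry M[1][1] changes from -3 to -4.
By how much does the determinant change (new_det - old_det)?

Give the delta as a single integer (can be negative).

Cofactor C_11 = -2
Entry delta = -4 - -3 = -1
Det delta = entry_delta * cofactor = -1 * -2 = 2

Answer: 2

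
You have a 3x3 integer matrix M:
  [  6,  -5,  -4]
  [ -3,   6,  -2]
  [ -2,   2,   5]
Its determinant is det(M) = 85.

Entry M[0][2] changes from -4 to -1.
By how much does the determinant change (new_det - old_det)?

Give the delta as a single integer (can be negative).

Answer: 18

Derivation:
Cofactor C_02 = 6
Entry delta = -1 - -4 = 3
Det delta = entry_delta * cofactor = 3 * 6 = 18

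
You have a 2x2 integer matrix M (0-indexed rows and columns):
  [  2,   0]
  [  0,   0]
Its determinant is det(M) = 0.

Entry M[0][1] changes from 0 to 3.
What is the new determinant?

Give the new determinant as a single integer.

Answer: 0

Derivation:
det is linear in row 0: changing M[0][1] by delta changes det by delta * cofactor(0,1).
Cofactor C_01 = (-1)^(0+1) * minor(0,1) = 0
Entry delta = 3 - 0 = 3
Det delta = 3 * 0 = 0
New det = 0 + 0 = 0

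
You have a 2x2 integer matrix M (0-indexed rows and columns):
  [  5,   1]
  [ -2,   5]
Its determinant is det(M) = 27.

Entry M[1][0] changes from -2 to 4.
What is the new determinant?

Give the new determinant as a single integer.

Answer: 21

Derivation:
det is linear in row 1: changing M[1][0] by delta changes det by delta * cofactor(1,0).
Cofactor C_10 = (-1)^(1+0) * minor(1,0) = -1
Entry delta = 4 - -2 = 6
Det delta = 6 * -1 = -6
New det = 27 + -6 = 21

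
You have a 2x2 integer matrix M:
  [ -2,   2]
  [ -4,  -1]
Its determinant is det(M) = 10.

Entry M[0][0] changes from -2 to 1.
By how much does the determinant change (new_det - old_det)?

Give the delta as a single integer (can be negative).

Cofactor C_00 = -1
Entry delta = 1 - -2 = 3
Det delta = entry_delta * cofactor = 3 * -1 = -3

Answer: -3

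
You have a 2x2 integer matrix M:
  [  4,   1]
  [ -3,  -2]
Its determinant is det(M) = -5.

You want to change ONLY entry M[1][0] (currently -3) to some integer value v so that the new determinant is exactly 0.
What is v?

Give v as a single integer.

Answer: -8

Derivation:
det is linear in entry M[1][0]: det = old_det + (v - -3) * C_10
Cofactor C_10 = -1
Want det = 0: -5 + (v - -3) * -1 = 0
  (v - -3) = 5 / -1 = -5
  v = -3 + (-5) = -8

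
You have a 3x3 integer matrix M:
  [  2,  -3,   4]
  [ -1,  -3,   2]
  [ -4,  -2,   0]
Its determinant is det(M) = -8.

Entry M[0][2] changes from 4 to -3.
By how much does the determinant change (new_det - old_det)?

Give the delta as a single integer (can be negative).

Answer: 70

Derivation:
Cofactor C_02 = -10
Entry delta = -3 - 4 = -7
Det delta = entry_delta * cofactor = -7 * -10 = 70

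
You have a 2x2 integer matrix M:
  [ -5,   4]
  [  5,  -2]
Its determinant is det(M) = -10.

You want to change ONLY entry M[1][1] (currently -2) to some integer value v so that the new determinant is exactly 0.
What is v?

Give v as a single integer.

det is linear in entry M[1][1]: det = old_det + (v - -2) * C_11
Cofactor C_11 = -5
Want det = 0: -10 + (v - -2) * -5 = 0
  (v - -2) = 10 / -5 = -2
  v = -2 + (-2) = -4

Answer: -4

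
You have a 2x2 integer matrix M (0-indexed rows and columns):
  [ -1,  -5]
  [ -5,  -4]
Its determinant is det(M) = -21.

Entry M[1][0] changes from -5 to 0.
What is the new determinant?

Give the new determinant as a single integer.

Answer: 4

Derivation:
det is linear in row 1: changing M[1][0] by delta changes det by delta * cofactor(1,0).
Cofactor C_10 = (-1)^(1+0) * minor(1,0) = 5
Entry delta = 0 - -5 = 5
Det delta = 5 * 5 = 25
New det = -21 + 25 = 4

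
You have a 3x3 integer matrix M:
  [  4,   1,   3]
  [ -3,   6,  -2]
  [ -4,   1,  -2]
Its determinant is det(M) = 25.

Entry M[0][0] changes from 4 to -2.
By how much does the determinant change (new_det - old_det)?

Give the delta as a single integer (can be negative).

Cofactor C_00 = -10
Entry delta = -2 - 4 = -6
Det delta = entry_delta * cofactor = -6 * -10 = 60

Answer: 60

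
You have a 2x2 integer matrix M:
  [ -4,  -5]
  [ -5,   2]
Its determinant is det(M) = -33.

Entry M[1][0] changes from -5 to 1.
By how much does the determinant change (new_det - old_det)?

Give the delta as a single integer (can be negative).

Answer: 30

Derivation:
Cofactor C_10 = 5
Entry delta = 1 - -5 = 6
Det delta = entry_delta * cofactor = 6 * 5 = 30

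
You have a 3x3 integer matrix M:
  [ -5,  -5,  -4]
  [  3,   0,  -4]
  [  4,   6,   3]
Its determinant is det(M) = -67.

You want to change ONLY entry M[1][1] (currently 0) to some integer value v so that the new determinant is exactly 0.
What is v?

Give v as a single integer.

det is linear in entry M[1][1]: det = old_det + (v - 0) * C_11
Cofactor C_11 = 1
Want det = 0: -67 + (v - 0) * 1 = 0
  (v - 0) = 67 / 1 = 67
  v = 0 + (67) = 67

Answer: 67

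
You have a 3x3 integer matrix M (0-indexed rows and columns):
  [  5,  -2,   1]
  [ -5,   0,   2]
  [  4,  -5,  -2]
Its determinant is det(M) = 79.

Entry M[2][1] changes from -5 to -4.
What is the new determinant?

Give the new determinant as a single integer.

Answer: 64

Derivation:
det is linear in row 2: changing M[2][1] by delta changes det by delta * cofactor(2,1).
Cofactor C_21 = (-1)^(2+1) * minor(2,1) = -15
Entry delta = -4 - -5 = 1
Det delta = 1 * -15 = -15
New det = 79 + -15 = 64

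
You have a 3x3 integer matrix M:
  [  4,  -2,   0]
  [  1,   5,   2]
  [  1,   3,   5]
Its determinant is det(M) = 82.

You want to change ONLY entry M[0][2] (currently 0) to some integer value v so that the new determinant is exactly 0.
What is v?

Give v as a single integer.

det is linear in entry M[0][2]: det = old_det + (v - 0) * C_02
Cofactor C_02 = -2
Want det = 0: 82 + (v - 0) * -2 = 0
  (v - 0) = -82 / -2 = 41
  v = 0 + (41) = 41

Answer: 41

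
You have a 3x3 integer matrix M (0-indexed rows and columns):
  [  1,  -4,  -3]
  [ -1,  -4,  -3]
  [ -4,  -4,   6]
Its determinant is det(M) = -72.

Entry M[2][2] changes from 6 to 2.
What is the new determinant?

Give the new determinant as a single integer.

Answer: -40

Derivation:
det is linear in row 2: changing M[2][2] by delta changes det by delta * cofactor(2,2).
Cofactor C_22 = (-1)^(2+2) * minor(2,2) = -8
Entry delta = 2 - 6 = -4
Det delta = -4 * -8 = 32
New det = -72 + 32 = -40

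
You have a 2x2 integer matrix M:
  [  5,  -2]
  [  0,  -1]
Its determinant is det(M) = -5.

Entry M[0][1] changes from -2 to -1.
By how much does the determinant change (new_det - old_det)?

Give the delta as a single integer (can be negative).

Answer: 0

Derivation:
Cofactor C_01 = 0
Entry delta = -1 - -2 = 1
Det delta = entry_delta * cofactor = 1 * 0 = 0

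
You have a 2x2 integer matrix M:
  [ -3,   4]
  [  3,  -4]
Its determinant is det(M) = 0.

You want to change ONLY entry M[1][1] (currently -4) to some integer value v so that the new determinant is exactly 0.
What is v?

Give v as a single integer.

det is linear in entry M[1][1]: det = old_det + (v - -4) * C_11
Cofactor C_11 = -3
Want det = 0: 0 + (v - -4) * -3 = 0
  (v - -4) = 0 / -3 = 0
  v = -4 + (0) = -4

Answer: -4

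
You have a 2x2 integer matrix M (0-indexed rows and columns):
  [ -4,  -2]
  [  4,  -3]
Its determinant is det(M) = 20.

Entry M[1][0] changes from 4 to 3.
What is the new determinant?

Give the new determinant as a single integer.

Answer: 18

Derivation:
det is linear in row 1: changing M[1][0] by delta changes det by delta * cofactor(1,0).
Cofactor C_10 = (-1)^(1+0) * minor(1,0) = 2
Entry delta = 3 - 4 = -1
Det delta = -1 * 2 = -2
New det = 20 + -2 = 18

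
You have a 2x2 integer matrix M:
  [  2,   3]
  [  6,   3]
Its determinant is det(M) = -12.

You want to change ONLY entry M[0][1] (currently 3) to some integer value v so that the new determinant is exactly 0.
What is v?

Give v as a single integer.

Answer: 1

Derivation:
det is linear in entry M[0][1]: det = old_det + (v - 3) * C_01
Cofactor C_01 = -6
Want det = 0: -12 + (v - 3) * -6 = 0
  (v - 3) = 12 / -6 = -2
  v = 3 + (-2) = 1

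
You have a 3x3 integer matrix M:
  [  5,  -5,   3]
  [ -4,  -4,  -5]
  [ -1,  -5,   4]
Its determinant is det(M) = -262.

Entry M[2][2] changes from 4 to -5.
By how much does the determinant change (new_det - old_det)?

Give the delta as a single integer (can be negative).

Cofactor C_22 = -40
Entry delta = -5 - 4 = -9
Det delta = entry_delta * cofactor = -9 * -40 = 360

Answer: 360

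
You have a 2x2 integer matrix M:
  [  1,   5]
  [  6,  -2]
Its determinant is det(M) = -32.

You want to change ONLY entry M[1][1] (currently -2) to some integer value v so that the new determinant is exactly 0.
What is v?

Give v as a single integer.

Answer: 30

Derivation:
det is linear in entry M[1][1]: det = old_det + (v - -2) * C_11
Cofactor C_11 = 1
Want det = 0: -32 + (v - -2) * 1 = 0
  (v - -2) = 32 / 1 = 32
  v = -2 + (32) = 30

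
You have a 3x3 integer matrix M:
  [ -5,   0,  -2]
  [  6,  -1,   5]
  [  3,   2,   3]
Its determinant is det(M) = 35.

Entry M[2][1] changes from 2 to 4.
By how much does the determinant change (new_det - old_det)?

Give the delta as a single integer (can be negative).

Cofactor C_21 = 13
Entry delta = 4 - 2 = 2
Det delta = entry_delta * cofactor = 2 * 13 = 26

Answer: 26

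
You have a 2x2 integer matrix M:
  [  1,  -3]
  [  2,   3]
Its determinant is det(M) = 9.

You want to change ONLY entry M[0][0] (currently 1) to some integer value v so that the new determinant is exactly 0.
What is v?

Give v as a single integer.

det is linear in entry M[0][0]: det = old_det + (v - 1) * C_00
Cofactor C_00 = 3
Want det = 0: 9 + (v - 1) * 3 = 0
  (v - 1) = -9 / 3 = -3
  v = 1 + (-3) = -2

Answer: -2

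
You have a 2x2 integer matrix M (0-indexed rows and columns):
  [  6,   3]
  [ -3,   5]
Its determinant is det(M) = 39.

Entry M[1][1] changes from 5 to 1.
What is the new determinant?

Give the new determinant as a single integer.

det is linear in row 1: changing M[1][1] by delta changes det by delta * cofactor(1,1).
Cofactor C_11 = (-1)^(1+1) * minor(1,1) = 6
Entry delta = 1 - 5 = -4
Det delta = -4 * 6 = -24
New det = 39 + -24 = 15

Answer: 15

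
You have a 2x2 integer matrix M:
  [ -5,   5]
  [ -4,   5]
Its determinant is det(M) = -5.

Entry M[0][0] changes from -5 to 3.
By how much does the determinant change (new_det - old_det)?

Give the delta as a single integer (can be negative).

Answer: 40

Derivation:
Cofactor C_00 = 5
Entry delta = 3 - -5 = 8
Det delta = entry_delta * cofactor = 8 * 5 = 40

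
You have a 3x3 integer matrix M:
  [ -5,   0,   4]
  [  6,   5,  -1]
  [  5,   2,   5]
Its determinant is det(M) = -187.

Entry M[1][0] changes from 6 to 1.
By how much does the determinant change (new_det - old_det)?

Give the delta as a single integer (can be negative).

Cofactor C_10 = 8
Entry delta = 1 - 6 = -5
Det delta = entry_delta * cofactor = -5 * 8 = -40

Answer: -40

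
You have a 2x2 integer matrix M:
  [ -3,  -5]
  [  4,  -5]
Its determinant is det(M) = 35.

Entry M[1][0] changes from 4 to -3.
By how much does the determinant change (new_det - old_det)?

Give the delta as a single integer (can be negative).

Cofactor C_10 = 5
Entry delta = -3 - 4 = -7
Det delta = entry_delta * cofactor = -7 * 5 = -35

Answer: -35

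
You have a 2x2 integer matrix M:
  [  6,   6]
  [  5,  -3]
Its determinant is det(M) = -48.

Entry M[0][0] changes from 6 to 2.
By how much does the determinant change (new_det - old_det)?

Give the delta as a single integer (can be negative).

Cofactor C_00 = -3
Entry delta = 2 - 6 = -4
Det delta = entry_delta * cofactor = -4 * -3 = 12

Answer: 12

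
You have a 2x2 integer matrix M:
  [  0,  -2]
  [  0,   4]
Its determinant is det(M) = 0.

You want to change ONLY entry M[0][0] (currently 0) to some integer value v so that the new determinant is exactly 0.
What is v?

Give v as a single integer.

det is linear in entry M[0][0]: det = old_det + (v - 0) * C_00
Cofactor C_00 = 4
Want det = 0: 0 + (v - 0) * 4 = 0
  (v - 0) = 0 / 4 = 0
  v = 0 + (0) = 0

Answer: 0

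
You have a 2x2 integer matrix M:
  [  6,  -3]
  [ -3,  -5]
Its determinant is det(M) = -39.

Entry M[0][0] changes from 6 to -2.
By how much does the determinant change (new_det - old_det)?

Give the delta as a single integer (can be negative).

Answer: 40

Derivation:
Cofactor C_00 = -5
Entry delta = -2 - 6 = -8
Det delta = entry_delta * cofactor = -8 * -5 = 40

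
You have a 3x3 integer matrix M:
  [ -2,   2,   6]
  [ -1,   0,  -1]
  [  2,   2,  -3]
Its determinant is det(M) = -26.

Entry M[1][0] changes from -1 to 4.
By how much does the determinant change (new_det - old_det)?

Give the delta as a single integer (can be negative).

Answer: 90

Derivation:
Cofactor C_10 = 18
Entry delta = 4 - -1 = 5
Det delta = entry_delta * cofactor = 5 * 18 = 90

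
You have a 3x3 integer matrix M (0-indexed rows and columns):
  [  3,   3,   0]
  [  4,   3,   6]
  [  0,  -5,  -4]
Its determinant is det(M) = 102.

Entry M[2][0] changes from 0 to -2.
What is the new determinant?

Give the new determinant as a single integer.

det is linear in row 2: changing M[2][0] by delta changes det by delta * cofactor(2,0).
Cofactor C_20 = (-1)^(2+0) * minor(2,0) = 18
Entry delta = -2 - 0 = -2
Det delta = -2 * 18 = -36
New det = 102 + -36 = 66

Answer: 66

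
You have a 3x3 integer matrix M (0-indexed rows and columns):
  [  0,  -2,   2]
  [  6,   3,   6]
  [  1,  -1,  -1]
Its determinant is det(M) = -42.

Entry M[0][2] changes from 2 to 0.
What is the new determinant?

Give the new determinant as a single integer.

Answer: -24

Derivation:
det is linear in row 0: changing M[0][2] by delta changes det by delta * cofactor(0,2).
Cofactor C_02 = (-1)^(0+2) * minor(0,2) = -9
Entry delta = 0 - 2 = -2
Det delta = -2 * -9 = 18
New det = -42 + 18 = -24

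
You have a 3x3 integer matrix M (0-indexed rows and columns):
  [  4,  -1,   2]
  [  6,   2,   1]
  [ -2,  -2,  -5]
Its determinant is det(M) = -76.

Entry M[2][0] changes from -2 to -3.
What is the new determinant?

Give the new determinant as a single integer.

det is linear in row 2: changing M[2][0] by delta changes det by delta * cofactor(2,0).
Cofactor C_20 = (-1)^(2+0) * minor(2,0) = -5
Entry delta = -3 - -2 = -1
Det delta = -1 * -5 = 5
New det = -76 + 5 = -71

Answer: -71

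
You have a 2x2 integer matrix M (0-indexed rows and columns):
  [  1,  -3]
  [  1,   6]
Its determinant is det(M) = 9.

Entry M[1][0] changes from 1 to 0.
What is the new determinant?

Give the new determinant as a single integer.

Answer: 6

Derivation:
det is linear in row 1: changing M[1][0] by delta changes det by delta * cofactor(1,0).
Cofactor C_10 = (-1)^(1+0) * minor(1,0) = 3
Entry delta = 0 - 1 = -1
Det delta = -1 * 3 = -3
New det = 9 + -3 = 6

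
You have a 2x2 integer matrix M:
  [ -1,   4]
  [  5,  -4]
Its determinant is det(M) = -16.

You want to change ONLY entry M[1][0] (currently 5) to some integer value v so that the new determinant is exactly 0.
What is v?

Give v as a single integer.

det is linear in entry M[1][0]: det = old_det + (v - 5) * C_10
Cofactor C_10 = -4
Want det = 0: -16 + (v - 5) * -4 = 0
  (v - 5) = 16 / -4 = -4
  v = 5 + (-4) = 1

Answer: 1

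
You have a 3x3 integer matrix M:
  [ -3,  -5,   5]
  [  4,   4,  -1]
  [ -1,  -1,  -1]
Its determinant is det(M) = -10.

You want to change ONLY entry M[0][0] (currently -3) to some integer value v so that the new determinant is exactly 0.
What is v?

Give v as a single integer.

det is linear in entry M[0][0]: det = old_det + (v - -3) * C_00
Cofactor C_00 = -5
Want det = 0: -10 + (v - -3) * -5 = 0
  (v - -3) = 10 / -5 = -2
  v = -3 + (-2) = -5

Answer: -5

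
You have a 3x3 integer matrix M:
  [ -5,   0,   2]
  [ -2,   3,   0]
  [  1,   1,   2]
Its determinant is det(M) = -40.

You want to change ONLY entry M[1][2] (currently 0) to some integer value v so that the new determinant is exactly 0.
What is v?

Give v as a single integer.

det is linear in entry M[1][2]: det = old_det + (v - 0) * C_12
Cofactor C_12 = 5
Want det = 0: -40 + (v - 0) * 5 = 0
  (v - 0) = 40 / 5 = 8
  v = 0 + (8) = 8

Answer: 8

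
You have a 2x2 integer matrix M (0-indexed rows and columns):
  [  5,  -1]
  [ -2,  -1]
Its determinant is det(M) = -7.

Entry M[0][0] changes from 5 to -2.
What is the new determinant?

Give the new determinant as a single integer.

det is linear in row 0: changing M[0][0] by delta changes det by delta * cofactor(0,0).
Cofactor C_00 = (-1)^(0+0) * minor(0,0) = -1
Entry delta = -2 - 5 = -7
Det delta = -7 * -1 = 7
New det = -7 + 7 = 0

Answer: 0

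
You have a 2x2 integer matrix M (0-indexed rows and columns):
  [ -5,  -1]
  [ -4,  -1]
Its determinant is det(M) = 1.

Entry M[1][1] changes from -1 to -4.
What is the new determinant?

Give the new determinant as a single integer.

det is linear in row 1: changing M[1][1] by delta changes det by delta * cofactor(1,1).
Cofactor C_11 = (-1)^(1+1) * minor(1,1) = -5
Entry delta = -4 - -1 = -3
Det delta = -3 * -5 = 15
New det = 1 + 15 = 16

Answer: 16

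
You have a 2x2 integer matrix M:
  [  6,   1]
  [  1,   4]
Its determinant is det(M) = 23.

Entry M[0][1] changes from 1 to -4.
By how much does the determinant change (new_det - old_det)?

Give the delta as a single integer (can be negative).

Cofactor C_01 = -1
Entry delta = -4 - 1 = -5
Det delta = entry_delta * cofactor = -5 * -1 = 5

Answer: 5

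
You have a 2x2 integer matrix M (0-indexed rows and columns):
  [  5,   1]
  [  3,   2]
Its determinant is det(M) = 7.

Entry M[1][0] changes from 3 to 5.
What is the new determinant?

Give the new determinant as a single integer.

Answer: 5

Derivation:
det is linear in row 1: changing M[1][0] by delta changes det by delta * cofactor(1,0).
Cofactor C_10 = (-1)^(1+0) * minor(1,0) = -1
Entry delta = 5 - 3 = 2
Det delta = 2 * -1 = -2
New det = 7 + -2 = 5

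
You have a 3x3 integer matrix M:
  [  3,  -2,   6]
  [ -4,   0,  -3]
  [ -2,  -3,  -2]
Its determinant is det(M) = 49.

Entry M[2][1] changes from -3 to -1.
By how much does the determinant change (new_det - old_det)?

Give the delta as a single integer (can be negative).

Answer: -30

Derivation:
Cofactor C_21 = -15
Entry delta = -1 - -3 = 2
Det delta = entry_delta * cofactor = 2 * -15 = -30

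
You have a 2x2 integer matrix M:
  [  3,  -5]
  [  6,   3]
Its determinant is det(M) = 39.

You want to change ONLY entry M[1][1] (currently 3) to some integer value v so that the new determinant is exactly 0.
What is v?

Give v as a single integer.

Answer: -10

Derivation:
det is linear in entry M[1][1]: det = old_det + (v - 3) * C_11
Cofactor C_11 = 3
Want det = 0: 39 + (v - 3) * 3 = 0
  (v - 3) = -39 / 3 = -13
  v = 3 + (-13) = -10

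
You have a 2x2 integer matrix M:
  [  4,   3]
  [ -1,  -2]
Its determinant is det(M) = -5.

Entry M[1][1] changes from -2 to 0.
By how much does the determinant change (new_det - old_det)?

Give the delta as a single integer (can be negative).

Answer: 8

Derivation:
Cofactor C_11 = 4
Entry delta = 0 - -2 = 2
Det delta = entry_delta * cofactor = 2 * 4 = 8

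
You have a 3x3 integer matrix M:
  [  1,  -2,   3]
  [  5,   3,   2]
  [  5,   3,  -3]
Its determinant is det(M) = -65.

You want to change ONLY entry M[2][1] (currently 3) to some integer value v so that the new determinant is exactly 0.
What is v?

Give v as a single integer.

det is linear in entry M[2][1]: det = old_det + (v - 3) * C_21
Cofactor C_21 = 13
Want det = 0: -65 + (v - 3) * 13 = 0
  (v - 3) = 65 / 13 = 5
  v = 3 + (5) = 8

Answer: 8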